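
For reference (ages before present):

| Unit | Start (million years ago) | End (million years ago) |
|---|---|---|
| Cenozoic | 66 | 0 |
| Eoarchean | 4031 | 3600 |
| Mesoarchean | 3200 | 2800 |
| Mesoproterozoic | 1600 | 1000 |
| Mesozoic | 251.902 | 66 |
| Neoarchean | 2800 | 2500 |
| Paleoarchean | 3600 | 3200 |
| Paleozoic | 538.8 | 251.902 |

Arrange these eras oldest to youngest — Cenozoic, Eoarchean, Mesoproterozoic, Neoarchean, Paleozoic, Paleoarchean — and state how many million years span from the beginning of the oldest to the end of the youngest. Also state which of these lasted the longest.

Eoarchean → Paleoarchean → Neoarchean → Mesoproterozoic → Paleozoic → Cenozoic; total span 4031 Myr; longest is Mesoproterozoic

From the excerpt: Cenozoic 66–0; Eoarchean 4031–3600; Mesoproterozoic 1600–1000; Neoarchean 2800–2500; Paleozoic 538.8–251.902; Paleoarchean 3600–3200 (Ma).
Larger Ma is earlier, so the oldest is Eoarchean and the youngest is Cenozoic; oldest to youngest: Eoarchean, Paleoarchean, Neoarchean, Mesoproterozoic, Paleozoic, Cenozoic.
Oldest start 4031 minus youngest end 0 gives 4031 Myr overall.
Individual lengths (start − end): Paleoarchean 400; Cenozoic 66; Mesoproterozoic 600; Paleozoic 286.898; Eoarchean 431; Neoarchean 300. The largest is Mesoproterozoic at 600 Myr.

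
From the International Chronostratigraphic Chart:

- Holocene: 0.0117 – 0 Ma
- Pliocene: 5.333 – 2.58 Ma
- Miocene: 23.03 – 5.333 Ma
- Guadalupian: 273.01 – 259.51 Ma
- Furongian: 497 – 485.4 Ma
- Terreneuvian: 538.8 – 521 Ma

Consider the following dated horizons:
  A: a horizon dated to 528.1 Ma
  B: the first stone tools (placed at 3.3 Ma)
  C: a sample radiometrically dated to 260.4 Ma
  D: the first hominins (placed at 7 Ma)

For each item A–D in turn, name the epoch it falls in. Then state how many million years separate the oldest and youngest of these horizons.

A — Terreneuvian; B — Pliocene; C — Guadalupian; D — Miocene; span 524.8 million years

Match each age against the start–end ranges in the excerpt: A = 528.1 Ma → Terreneuvian (538.8–521); B = 3.3 Ma → Pliocene (5.333–2.58); C = 260.4 Ma → Guadalupian (273.01–259.51); D = 7 Ma → Miocene (23.03–5.333).
The largest age is 528.1 Ma and the smallest is 3.3 Ma; their difference is 524.8 Myr.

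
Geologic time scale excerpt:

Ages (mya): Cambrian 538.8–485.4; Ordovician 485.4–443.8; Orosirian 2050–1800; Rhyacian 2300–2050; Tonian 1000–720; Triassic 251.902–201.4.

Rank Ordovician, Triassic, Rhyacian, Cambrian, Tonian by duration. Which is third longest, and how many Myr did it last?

Cambrian, 53.4 million years

Durations: Ordovician 41.6; Triassic 50.502; Rhyacian 250; Cambrian 53.4; Tonian 280 Myr.
Sorted longest-first: Tonian (280), Rhyacian (250), Cambrian (53.4), Triassic (50.502), Ordovician (41.6).
The third longest is Cambrian at 53.4 Myr.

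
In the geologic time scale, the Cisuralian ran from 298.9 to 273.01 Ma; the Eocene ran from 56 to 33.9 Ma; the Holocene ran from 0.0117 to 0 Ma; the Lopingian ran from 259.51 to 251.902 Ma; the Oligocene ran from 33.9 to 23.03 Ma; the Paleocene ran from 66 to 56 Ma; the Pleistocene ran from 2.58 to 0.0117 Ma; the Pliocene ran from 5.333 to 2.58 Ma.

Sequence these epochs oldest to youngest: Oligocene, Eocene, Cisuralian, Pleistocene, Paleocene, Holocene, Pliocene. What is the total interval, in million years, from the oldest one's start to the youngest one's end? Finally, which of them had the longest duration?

Cisuralian → Paleocene → Eocene → Oligocene → Pliocene → Pleistocene → Holocene; total span 298.9 Myr; longest is Cisuralian

Start ages (Ma): Cisuralian 298.9, Paleocene 66, Eocene 56, Oligocene 33.9, Pliocene 5.333, Pleistocene 2.58, Holocene 0.0117.
Ordered oldest to youngest: Cisuralian, Paleocene, Eocene, Oligocene, Pliocene, Pleistocene, Holocene.
Span = 298.9 − 0 = 298.9 Myr.
Durations: Pliocene 2.753, Eocene 22.1, Paleocene 10, Cisuralian 25.89, Holocene 0.0117, Oligocene 10.87, Pleistocene 2.5683 → longest is Cisuralian (25.89 Myr).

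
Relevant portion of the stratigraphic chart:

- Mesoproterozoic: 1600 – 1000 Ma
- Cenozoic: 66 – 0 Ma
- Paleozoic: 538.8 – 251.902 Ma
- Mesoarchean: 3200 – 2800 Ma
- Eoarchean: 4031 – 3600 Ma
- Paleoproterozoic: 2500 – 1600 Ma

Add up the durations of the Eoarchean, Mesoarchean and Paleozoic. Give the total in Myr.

Duration is start − end for each: (4031 − 3600) + (3200 − 2800) + (538.8 − 251.902).
That is 431 + 400 + 286.898, which totals 1117.898 million years.

1117.898 million years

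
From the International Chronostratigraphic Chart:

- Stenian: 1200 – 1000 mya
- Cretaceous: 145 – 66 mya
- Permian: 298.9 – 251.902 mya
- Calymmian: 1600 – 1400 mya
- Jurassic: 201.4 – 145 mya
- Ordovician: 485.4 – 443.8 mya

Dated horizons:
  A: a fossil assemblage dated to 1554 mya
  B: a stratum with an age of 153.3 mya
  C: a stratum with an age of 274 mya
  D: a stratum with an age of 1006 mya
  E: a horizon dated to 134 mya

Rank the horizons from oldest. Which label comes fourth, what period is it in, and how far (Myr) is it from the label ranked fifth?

B, in the Jurassic; 19.3 million years to E

Sorted oldest-first by Ma: A (1554), D (1006), C (274), B (153.3), E (134).
The fourth oldest is B at 153.3 Ma, which lies in 201.4–145 Ma: the Jurassic.
The fifth oldest is E at 134 Ma; separation = |153.3 − 134| = 19.3 Myr.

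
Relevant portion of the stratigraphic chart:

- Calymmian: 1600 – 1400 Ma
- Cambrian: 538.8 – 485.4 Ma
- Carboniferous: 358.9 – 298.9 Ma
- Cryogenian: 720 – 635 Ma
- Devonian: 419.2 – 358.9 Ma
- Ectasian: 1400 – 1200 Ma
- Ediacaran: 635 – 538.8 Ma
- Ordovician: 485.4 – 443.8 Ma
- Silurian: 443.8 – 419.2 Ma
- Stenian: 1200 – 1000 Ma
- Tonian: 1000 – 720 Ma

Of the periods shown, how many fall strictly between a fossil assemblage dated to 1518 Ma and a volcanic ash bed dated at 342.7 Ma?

1518 Ma sits inside the Calymmian (1600–1400) and 342.7 Ma inside the Carboniferous (358.9–298.9); neither of those is wholly between the two dates.
The listed periods lying completely between them are Ectasian, Stenian, Tonian, Cryogenian, Ediacaran, Cambrian, Ordovician, Silurian, Devonian — 9 in all.

9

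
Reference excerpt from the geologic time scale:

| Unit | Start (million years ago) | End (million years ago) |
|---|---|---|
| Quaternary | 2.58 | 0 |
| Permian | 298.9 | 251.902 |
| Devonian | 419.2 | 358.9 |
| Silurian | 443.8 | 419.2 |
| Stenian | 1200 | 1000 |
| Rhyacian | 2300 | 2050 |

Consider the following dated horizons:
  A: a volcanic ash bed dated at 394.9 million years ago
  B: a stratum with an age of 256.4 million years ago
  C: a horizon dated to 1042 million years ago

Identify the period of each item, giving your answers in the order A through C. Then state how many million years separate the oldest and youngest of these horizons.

A — Devonian; B — Permian; C — Stenian; span 785.6 million years

Match each age against the start–end ranges in the excerpt: A = 394.9 Ma → Devonian (419.2–358.9); B = 256.4 Ma → Permian (298.9–251.902); C = 1042 Ma → Stenian (1200–1000).
The largest age is 1042 Ma and the smallest is 256.4 Ma; their difference is 785.6 Myr.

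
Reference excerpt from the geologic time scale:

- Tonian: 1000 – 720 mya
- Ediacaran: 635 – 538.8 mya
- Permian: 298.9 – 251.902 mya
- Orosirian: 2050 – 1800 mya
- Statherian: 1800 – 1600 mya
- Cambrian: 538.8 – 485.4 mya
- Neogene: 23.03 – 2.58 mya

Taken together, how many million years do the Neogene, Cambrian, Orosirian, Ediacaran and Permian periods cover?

467.048 million years

Duration is start − end for each: (23.03 − 2.58) + (538.8 − 485.4) + (2050 − 1800) + (635 − 538.8) + (298.9 − 251.902).
That is 20.45 + 53.4 + 250 + 96.2 + 46.998, which totals 467.048 million years.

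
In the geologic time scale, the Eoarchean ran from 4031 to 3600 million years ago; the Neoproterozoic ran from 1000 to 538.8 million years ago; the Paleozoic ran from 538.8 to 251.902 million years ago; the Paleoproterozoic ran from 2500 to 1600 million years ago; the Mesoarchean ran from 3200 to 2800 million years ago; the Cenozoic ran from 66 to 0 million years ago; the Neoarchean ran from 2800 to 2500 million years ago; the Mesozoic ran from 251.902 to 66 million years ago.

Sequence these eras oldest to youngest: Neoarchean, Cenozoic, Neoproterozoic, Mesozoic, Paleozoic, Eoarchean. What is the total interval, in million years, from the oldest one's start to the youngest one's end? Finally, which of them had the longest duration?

From the excerpt: Neoarchean 2800–2500; Cenozoic 66–0; Neoproterozoic 1000–538.8; Mesozoic 251.902–66; Paleozoic 538.8–251.902; Eoarchean 4031–3600 (Ma).
Larger Ma is earlier, so the oldest is Eoarchean and the youngest is Cenozoic; oldest to youngest: Eoarchean, Neoarchean, Neoproterozoic, Paleozoic, Mesozoic, Cenozoic.
Oldest start 4031 minus youngest end 0 gives 4031 Myr overall.
Individual lengths (start − end): Neoarchean 300; Paleozoic 286.898; Eoarchean 431; Cenozoic 66; Neoproterozoic 461.2; Mesozoic 185.902. The largest is Neoproterozoic at 461.2 Myr.

Eoarchean → Neoarchean → Neoproterozoic → Paleozoic → Mesozoic → Cenozoic; total span 4031 Myr; longest is Neoproterozoic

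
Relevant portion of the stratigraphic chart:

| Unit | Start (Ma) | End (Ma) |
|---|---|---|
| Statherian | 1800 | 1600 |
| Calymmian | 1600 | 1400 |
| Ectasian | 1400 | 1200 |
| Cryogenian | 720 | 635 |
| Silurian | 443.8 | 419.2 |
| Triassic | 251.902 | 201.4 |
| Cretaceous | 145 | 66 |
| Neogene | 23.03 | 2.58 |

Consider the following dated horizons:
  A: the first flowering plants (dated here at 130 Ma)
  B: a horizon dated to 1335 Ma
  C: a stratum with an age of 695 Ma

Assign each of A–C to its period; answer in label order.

A: 130 Ma lies in 145–66 Ma, so Cretaceous.
B: 1335 Ma lies in 1400–1200 Ma, so Ectasian.
C: 695 Ma lies in 720–635 Ma, so Cryogenian.

A — Cretaceous; B — Ectasian; C — Cryogenian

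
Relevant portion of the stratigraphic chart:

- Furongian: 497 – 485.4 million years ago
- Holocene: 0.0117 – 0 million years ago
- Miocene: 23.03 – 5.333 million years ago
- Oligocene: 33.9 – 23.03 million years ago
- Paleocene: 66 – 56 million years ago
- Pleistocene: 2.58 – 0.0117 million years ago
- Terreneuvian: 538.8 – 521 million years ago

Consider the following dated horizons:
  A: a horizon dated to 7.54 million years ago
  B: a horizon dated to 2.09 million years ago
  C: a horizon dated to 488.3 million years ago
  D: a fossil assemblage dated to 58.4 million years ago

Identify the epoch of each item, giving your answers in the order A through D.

A — Miocene; B — Pleistocene; C — Furongian; D — Paleocene

A: 7.54 Ma lies in 23.03–5.333 Ma, so Miocene.
B: 2.09 Ma lies in 2.58–0.0117 Ma, so Pleistocene.
C: 488.3 Ma lies in 497–485.4 Ma, so Furongian.
D: 58.4 Ma lies in 66–56 Ma, so Paleocene.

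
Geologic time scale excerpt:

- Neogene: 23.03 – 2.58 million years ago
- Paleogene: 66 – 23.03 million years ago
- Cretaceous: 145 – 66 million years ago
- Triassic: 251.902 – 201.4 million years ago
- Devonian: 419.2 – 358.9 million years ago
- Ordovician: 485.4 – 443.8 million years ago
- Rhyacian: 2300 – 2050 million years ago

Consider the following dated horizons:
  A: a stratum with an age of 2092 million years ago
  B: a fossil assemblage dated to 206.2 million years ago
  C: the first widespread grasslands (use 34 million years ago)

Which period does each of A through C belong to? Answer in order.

Match each age against the start–end ranges in the excerpt: A = 2092 Ma → Rhyacian (2300–2050); B = 206.2 Ma → Triassic (251.902–201.4); C = 34 Ma → Paleogene (66–23.03).

A — Rhyacian; B — Triassic; C — Paleogene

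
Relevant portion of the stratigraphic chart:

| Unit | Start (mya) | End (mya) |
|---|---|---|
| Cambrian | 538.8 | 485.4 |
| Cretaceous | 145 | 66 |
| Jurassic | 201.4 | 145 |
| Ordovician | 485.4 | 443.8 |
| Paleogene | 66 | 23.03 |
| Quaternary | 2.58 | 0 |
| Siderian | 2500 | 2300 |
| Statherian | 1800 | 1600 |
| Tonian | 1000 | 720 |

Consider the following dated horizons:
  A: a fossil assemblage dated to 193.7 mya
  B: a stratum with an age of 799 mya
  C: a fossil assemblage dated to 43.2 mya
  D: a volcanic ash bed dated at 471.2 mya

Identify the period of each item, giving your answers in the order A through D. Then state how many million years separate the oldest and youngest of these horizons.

A: 193.7 Ma lies in 201.4–145 Ma, so Jurassic.
B: 799 Ma lies in 1000–720 Ma, so Tonian.
C: 43.2 Ma lies in 66–23.03 Ma, so Paleogene.
D: 471.2 Ma lies in 485.4–443.8 Ma, so Ordovician.
Oldest = 799 Ma, youngest = 43.2 Ma → span 755.8 Myr.

A — Jurassic; B — Tonian; C — Paleogene; D — Ordovician; span 755.8 million years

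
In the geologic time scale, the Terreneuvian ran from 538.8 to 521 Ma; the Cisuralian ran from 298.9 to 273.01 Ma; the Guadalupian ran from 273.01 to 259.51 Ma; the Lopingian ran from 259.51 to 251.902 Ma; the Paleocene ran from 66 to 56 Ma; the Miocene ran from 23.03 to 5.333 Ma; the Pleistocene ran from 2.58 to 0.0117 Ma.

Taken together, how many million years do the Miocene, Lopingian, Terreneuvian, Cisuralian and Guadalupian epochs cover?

82.495 million years

Each duration: Miocene = 17.697; Lopingian = 7.608; Terreneuvian = 17.8; Cisuralian = 25.89; Guadalupian = 13.5.
Sum: 17.697 + 7.608 + 17.8 + 25.89 + 13.5 = 82.495 Myr.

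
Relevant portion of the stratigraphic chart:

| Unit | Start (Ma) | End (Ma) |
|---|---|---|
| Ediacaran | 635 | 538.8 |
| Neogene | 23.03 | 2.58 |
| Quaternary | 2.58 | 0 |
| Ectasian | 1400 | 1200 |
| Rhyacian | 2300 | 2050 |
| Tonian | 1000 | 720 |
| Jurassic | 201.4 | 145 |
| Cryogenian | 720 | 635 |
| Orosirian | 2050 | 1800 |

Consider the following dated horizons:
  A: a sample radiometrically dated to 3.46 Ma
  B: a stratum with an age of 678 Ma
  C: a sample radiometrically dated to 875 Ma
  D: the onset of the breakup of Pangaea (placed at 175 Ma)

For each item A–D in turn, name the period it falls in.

Match each age against the start–end ranges in the excerpt: A = 3.46 Ma → Neogene (23.03–2.58); B = 678 Ma → Cryogenian (720–635); C = 875 Ma → Tonian (1000–720); D = 175 Ma → Jurassic (201.4–145).

A — Neogene; B — Cryogenian; C — Tonian; D — Jurassic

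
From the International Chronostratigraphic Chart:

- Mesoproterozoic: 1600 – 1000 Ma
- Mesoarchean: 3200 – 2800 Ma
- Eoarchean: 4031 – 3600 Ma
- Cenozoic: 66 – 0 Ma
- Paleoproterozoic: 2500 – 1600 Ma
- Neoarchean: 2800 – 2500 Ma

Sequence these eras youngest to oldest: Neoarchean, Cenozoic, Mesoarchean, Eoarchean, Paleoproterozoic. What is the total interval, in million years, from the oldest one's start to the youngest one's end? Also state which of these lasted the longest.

Cenozoic, Paleoproterozoic, Neoarchean, Mesoarchean, Eoarchean; total span 4031 Myr; longest is Paleoproterozoic

Start ages (Ma): Eoarchean 4031, Mesoarchean 3200, Neoarchean 2800, Paleoproterozoic 2500, Cenozoic 66.
Ordered youngest to oldest: Cenozoic, Paleoproterozoic, Neoarchean, Mesoarchean, Eoarchean.
Span = 4031 − 0 = 4031 Myr.
Durations: Eoarchean 431, Mesoarchean 400, Neoarchean 300, Paleoproterozoic 900, Cenozoic 66 → longest is Paleoproterozoic (900 Myr).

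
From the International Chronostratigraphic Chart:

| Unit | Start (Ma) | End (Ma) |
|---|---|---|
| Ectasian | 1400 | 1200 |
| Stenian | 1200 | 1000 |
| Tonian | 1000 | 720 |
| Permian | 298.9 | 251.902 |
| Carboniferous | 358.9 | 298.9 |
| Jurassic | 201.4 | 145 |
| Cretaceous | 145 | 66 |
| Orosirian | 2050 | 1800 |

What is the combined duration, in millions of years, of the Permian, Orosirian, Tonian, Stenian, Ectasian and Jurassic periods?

1033.398 million years

Duration is start − end for each: (298.9 − 251.902) + (2050 − 1800) + (1000 − 720) + (1200 − 1000) + (1400 − 1200) + (201.4 − 145).
That is 46.998 + 250 + 280 + 200 + 200 + 56.4, which totals 1033.398 million years.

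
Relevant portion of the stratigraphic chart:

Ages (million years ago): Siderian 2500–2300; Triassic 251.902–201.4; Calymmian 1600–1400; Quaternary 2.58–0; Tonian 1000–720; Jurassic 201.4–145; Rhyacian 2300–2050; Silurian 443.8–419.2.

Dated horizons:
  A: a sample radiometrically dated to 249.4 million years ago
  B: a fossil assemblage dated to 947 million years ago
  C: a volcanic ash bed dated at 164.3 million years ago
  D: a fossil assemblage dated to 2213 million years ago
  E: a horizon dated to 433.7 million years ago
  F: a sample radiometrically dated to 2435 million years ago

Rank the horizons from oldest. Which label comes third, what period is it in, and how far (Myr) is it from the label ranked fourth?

B, in the Tonian; 513.3 million years to E

Larger Ma means older, so oldest first: F 2435 > D 2213 > B 947 > E 433.7 > A 249.4 > C 164.3.
Counting 3 along gives B (947 Ma); the excerpt puts that inside the Tonian, 1000–720 Ma.
Next in line is E (433.7 Ma), and 947 − 433.7 = 513.3 Myr.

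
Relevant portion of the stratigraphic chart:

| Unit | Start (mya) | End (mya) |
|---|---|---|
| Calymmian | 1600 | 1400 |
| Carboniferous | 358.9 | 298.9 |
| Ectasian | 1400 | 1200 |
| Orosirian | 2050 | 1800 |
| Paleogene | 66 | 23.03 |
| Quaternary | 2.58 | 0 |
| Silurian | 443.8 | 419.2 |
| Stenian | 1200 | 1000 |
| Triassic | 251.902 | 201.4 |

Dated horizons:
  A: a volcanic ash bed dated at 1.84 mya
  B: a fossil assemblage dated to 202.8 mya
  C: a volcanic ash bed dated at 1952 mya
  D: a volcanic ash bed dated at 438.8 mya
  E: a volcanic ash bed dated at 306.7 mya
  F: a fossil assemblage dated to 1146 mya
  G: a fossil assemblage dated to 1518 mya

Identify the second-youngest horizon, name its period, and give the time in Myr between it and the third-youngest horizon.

B, in the Triassic; 103.9 million years to E

Sorted youngest-first by Ma: A (1.84), B (202.8), E (306.7), D (438.8), F (1146), G (1518), C (1952).
The second youngest is B at 202.8 Ma, which lies in 251.902–201.4 Ma: the Triassic.
The third youngest is E at 306.7 Ma; separation = |202.8 − 306.7| = 103.9 Myr.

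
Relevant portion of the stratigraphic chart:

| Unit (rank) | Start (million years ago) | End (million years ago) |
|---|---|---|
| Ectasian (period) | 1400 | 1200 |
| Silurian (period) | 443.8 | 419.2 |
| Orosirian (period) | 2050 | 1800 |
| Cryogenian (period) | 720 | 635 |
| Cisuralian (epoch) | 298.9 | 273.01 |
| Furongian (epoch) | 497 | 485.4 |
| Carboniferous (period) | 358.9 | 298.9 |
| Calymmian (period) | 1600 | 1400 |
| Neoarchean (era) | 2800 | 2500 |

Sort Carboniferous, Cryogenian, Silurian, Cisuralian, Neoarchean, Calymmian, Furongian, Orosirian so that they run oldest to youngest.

Read off each span (Ma): Carboniferous 358.9–298.9; Cryogenian 720–635; Silurian 443.8–419.2; Cisuralian 298.9–273.01; Neoarchean 2800–2500; Calymmian 1600–1400; Furongian 497–485.4; Orosirian 2050–1800.
Larger Ma is older, so oldest→youngest is Neoarchean, Orosirian, Calymmian, Cryogenian, Furongian, Silurian, Carboniferous, Cisuralian.

Neoarchean, Orosirian, Calymmian, Cryogenian, Furongian, Silurian, Carboniferous, Cisuralian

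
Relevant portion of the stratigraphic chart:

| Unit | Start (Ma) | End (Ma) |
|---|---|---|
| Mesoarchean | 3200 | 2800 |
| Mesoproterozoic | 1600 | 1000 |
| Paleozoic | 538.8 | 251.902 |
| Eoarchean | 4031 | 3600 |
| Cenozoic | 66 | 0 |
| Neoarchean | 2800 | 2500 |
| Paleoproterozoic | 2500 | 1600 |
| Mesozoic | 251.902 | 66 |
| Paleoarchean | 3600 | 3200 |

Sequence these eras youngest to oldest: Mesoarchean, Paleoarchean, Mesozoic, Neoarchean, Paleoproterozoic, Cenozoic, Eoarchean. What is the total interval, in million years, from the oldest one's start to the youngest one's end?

From the excerpt: Mesoarchean 3200–2800; Paleoarchean 3600–3200; Mesozoic 251.902–66; Neoarchean 2800–2500; Paleoproterozoic 2500–1600; Cenozoic 66–0; Eoarchean 4031–3600 (Ma).
Larger Ma is earlier, so the oldest is Eoarchean and the youngest is Cenozoic; youngest to oldest: Cenozoic, Mesozoic, Paleoproterozoic, Neoarchean, Mesoarchean, Paleoarchean, Eoarchean.
Oldest start 4031 minus youngest end 0 gives 4031 Myr overall.

Cenozoic, Mesozoic, Paleoproterozoic, Neoarchean, Mesoarchean, Paleoarchean, Eoarchean; total span 4031 Myr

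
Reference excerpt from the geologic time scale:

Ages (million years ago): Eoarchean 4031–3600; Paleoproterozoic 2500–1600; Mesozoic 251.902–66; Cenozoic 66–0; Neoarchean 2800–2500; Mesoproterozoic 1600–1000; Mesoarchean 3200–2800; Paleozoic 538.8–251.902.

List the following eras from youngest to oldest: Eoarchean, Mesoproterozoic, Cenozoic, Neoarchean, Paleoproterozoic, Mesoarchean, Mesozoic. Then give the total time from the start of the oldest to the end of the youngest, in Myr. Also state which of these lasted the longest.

Cenozoic → Mesozoic → Mesoproterozoic → Paleoproterozoic → Neoarchean → Mesoarchean → Eoarchean; total span 4031 Myr; longest is Paleoproterozoic

Start ages (Ma): Eoarchean 4031, Mesoarchean 3200, Neoarchean 2800, Paleoproterozoic 2500, Mesoproterozoic 1600, Mesozoic 251.902, Cenozoic 66.
Ordered youngest to oldest: Cenozoic, Mesozoic, Mesoproterozoic, Paleoproterozoic, Neoarchean, Mesoarchean, Eoarchean.
Span = 4031 − 0 = 4031 Myr.
Durations: Eoarchean 431, Mesoarchean 400, Paleoproterozoic 900, Neoarchean 300, Mesoproterozoic 600, Mesozoic 185.902, Cenozoic 66 → longest is Paleoproterozoic (900 Myr).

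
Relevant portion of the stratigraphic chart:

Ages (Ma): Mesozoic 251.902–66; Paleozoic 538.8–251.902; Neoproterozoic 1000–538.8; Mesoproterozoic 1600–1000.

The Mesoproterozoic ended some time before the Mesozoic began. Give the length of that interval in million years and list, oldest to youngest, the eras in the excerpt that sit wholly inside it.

748.098 million years; Neoproterozoic, Paleozoic

End of Mesoproterozoic = 1000 Ma; start of Mesozoic = 251.902 Ma.
Gap = 1000 − 251.902 = 748.098 Myr.
Eras wholly inside 1000–251.902 Ma: Neoproterozoic (1000–538.8), Paleozoic (538.8–251.902).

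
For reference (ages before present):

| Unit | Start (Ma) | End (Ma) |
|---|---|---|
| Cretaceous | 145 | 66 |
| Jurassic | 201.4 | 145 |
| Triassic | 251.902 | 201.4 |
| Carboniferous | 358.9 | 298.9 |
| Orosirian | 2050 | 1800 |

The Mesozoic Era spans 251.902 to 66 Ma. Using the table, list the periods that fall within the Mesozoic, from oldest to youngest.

Triassic, Jurassic, Cretaceous

Periods with both bounds inside 251.902–66 Ma: Triassic (251.902–201.4), Jurassic (201.4–145), Cretaceous (145–66).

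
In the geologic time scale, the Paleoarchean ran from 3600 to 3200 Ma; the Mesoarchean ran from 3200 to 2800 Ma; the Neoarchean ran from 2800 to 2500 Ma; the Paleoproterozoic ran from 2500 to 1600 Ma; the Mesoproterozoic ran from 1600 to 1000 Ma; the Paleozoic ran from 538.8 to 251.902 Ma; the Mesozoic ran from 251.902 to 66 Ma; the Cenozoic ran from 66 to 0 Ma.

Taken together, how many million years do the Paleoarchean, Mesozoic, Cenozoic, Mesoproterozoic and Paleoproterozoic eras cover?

Duration is start − end for each: (3600 − 3200) + (251.902 − 66) + (66 − 0) + (1600 − 1000) + (2500 − 1600).
That is 400 + 185.902 + 66 + 600 + 900, which totals 2151.902 million years.

2151.902 million years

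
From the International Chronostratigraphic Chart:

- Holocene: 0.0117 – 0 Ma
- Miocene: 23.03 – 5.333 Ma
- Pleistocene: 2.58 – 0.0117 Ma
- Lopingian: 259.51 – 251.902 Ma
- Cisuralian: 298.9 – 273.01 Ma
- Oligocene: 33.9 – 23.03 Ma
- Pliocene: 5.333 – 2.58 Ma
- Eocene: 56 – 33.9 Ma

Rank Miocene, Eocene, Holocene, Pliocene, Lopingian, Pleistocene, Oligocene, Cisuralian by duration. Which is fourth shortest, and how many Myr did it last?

Lopingian, 7.608 million years

Durations: Miocene 17.697; Eocene 22.1; Holocene 0.0117; Pliocene 2.753; Lopingian 7.608; Pleistocene 2.5683; Oligocene 10.87; Cisuralian 25.89 Myr.
Sorted shortest-first: Holocene (0.0117), Pleistocene (2.5683), Pliocene (2.753), Lopingian (7.608), Oligocene (10.87), Miocene (17.697), Eocene (22.1), Cisuralian (25.89).
The fourth shortest is Lopingian at 7.608 Myr.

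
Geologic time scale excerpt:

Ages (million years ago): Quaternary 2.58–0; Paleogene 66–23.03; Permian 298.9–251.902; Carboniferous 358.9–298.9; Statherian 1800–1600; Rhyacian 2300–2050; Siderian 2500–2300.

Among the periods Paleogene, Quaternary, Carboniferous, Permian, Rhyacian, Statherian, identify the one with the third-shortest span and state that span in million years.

Permian, 46.998 million years

Start − end for each: Paleogene 66 − 23.03 = 42.97; Quaternary 2.58 − 0 = 2.58; Carboniferous 358.9 − 298.9 = 60; Permian 298.9 − 251.902 = 46.998; Rhyacian 2300 − 2050 = 250; Statherian 1800 − 1600 = 200.
Ranking these from shortest: Quaternary < Paleogene < Permian < Carboniferous < Statherian < Rhyacian.
Position 3 in that ranking is Permian, which lasted 46.998 Myr.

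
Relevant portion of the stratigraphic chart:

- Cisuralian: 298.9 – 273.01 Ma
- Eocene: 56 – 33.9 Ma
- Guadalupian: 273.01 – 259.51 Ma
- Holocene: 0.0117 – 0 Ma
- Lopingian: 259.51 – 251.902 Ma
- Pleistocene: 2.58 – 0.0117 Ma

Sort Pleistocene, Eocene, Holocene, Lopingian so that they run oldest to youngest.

The oldest of these is Lopingian (starts 259.51 Ma) and the youngest is Holocene (ends 0 Ma).
In between, by decreasing start age: Eocene (56), Pleistocene (2.58).

Lopingian, Eocene, Pleistocene, Holocene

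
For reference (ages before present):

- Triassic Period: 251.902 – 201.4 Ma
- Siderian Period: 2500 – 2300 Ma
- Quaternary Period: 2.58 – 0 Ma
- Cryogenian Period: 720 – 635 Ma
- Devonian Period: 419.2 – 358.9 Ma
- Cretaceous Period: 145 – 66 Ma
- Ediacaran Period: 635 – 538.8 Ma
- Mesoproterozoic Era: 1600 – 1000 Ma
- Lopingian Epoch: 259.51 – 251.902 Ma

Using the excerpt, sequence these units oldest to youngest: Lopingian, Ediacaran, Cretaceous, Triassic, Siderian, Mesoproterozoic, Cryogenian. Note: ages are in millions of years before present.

Siderian → Mesoproterozoic → Cryogenian → Ediacaran → Lopingian → Triassic → Cretaceous

Sorting by start age (descending Ma, since larger Ma = older): Siderian start 2500, Mesoproterozoic start 1600, Cryogenian start 720, Ediacaran start 635, Lopingian start 259.51, Triassic start 251.902, Cretaceous start 145.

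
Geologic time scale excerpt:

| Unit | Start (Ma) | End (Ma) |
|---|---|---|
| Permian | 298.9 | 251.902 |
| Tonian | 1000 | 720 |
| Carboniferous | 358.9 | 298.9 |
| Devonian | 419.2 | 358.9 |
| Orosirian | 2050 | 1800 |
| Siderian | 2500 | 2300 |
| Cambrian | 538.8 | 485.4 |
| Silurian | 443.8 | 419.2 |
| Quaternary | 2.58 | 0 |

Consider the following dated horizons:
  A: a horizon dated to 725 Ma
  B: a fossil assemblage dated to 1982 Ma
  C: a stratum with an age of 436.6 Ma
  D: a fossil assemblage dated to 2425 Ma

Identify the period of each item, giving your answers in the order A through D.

Match each age against the start–end ranges in the excerpt: A = 725 Ma → Tonian (1000–720); B = 1982 Ma → Orosirian (2050–1800); C = 436.6 Ma → Silurian (443.8–419.2); D = 2425 Ma → Siderian (2500–2300).

A — Tonian; B — Orosirian; C — Silurian; D — Siderian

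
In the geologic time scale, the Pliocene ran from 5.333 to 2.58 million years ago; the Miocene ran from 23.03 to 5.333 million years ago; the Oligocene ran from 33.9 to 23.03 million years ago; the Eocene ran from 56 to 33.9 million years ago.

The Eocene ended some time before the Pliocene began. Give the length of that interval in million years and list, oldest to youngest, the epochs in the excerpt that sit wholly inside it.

28.567 million years; Oligocene, Miocene

End of Eocene = 33.9 Ma; start of Pliocene = 5.333 Ma.
Gap = 33.9 − 5.333 = 28.567 Myr.
Epochs wholly inside 33.9–5.333 Ma: Oligocene (33.9–23.03), Miocene (23.03–5.333).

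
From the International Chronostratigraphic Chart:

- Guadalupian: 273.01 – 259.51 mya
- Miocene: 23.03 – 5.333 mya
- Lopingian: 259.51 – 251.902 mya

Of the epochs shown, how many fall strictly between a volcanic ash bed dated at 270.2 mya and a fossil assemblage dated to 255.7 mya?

The older date is 270.2 Ma and the younger is 255.7 Ma.
No epoch both begins after 270.2 Ma and ends before 255.7 Ma, so the count is 0.

0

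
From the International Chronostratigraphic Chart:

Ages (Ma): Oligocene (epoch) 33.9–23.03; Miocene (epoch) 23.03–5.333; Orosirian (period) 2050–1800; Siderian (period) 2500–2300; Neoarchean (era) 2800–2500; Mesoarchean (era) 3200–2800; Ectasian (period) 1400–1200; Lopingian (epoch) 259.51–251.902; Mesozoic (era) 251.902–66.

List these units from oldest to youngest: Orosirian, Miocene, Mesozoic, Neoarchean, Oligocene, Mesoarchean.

Mesoarchean, Neoarchean, Orosirian, Mesozoic, Oligocene, Miocene

Sorting by start age (descending Ma, since larger Ma = older): Mesoarchean began 3200, Neoarchean began 2800, Orosirian began 2050, Mesozoic began 251.902, Oligocene began 33.9, Miocene began 23.03.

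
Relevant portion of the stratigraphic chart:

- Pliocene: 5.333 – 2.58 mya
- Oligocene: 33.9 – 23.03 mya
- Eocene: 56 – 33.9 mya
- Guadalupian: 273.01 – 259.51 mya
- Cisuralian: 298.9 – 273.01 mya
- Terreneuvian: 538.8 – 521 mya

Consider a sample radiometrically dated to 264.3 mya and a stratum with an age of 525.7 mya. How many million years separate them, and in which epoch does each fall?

Elapsed time: 525.7 − 264.3 = 261.4 Myr.
264.3 Ma lies within 273.01–259.51 Ma: Guadalupian.
525.7 Ma lies within 538.8–521 Ma: Terreneuvian.

261.4 million years apart; the first in the Guadalupian, the second in the Terreneuvian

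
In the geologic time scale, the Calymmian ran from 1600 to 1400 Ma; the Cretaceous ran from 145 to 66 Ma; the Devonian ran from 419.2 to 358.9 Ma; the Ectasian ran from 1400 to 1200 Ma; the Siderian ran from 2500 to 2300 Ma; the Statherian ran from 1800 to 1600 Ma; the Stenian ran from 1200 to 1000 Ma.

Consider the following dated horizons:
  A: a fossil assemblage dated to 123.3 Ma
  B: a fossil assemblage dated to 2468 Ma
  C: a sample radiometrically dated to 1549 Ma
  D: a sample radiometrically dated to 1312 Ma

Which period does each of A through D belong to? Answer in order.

Match each age against the start–end ranges in the excerpt: A = 123.3 Ma → Cretaceous (145–66); B = 2468 Ma → Siderian (2500–2300); C = 1549 Ma → Calymmian (1600–1400); D = 1312 Ma → Ectasian (1400–1200).

A — Cretaceous; B — Siderian; C — Calymmian; D — Ectasian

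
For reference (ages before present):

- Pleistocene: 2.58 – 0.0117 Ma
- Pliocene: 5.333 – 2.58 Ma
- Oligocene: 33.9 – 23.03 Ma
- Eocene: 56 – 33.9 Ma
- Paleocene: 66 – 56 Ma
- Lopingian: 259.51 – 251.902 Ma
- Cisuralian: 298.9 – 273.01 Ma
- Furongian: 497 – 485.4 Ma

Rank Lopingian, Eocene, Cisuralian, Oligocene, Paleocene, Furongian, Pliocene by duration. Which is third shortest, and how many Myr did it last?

Start − end for each: Lopingian 259.51 − 251.902 = 7.608; Eocene 56 − 33.9 = 22.1; Cisuralian 298.9 − 273.01 = 25.89; Oligocene 33.9 − 23.03 = 10.87; Paleocene 66 − 56 = 10; Furongian 497 − 485.4 = 11.6; Pliocene 5.333 − 2.58 = 2.753.
Ranking these from shortest: Pliocene < Lopingian < Paleocene < Oligocene < Furongian < Eocene < Cisuralian.
Position 3 in that ranking is Paleocene, which lasted 10 Myr.

Paleocene, 10 million years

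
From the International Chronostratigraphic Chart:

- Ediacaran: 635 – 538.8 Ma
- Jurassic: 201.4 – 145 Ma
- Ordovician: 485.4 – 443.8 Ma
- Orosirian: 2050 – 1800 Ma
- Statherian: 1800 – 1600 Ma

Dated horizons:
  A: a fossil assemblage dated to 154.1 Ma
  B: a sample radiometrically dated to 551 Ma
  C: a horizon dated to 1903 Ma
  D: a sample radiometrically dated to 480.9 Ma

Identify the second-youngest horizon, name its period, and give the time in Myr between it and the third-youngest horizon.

Smaller Ma means younger, so youngest first: A 154.1 < D 480.9 < B 551 < C 1903.
Counting 2 along gives D (480.9 Ma); the excerpt puts that inside the Ordovician, 485.4–443.8 Ma.
Next in line is B (551 Ma), and 551 − 480.9 = 70.1 Myr.

D, in the Ordovician; 70.1 million years to B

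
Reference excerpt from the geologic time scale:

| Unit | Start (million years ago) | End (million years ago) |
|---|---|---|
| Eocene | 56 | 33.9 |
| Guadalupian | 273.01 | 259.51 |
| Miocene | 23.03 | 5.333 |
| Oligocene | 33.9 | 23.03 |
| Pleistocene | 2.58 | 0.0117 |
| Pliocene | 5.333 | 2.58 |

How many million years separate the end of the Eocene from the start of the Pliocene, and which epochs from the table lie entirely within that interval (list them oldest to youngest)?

End of Eocene = 33.9 Ma; start of Pliocene = 5.333 Ma.
Gap = 33.9 − 5.333 = 28.567 Myr.
Epochs wholly inside 33.9–5.333 Ma: Oligocene (33.9–23.03), Miocene (23.03–5.333).

28.567 million years; Oligocene, Miocene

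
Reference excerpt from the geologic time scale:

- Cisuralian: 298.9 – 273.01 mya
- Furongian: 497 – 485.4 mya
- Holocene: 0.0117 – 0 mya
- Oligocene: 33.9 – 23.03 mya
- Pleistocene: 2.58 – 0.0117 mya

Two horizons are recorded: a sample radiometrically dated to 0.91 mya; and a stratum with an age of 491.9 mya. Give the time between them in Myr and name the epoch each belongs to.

Elapsed time: 491.9 − 0.91 = 490.99 Myr.
0.91 Ma lies within 2.58–0.0117 Ma: Pleistocene.
491.9 Ma lies within 497–485.4 Ma: Furongian.

490.99 million years apart; the first in the Pleistocene, the second in the Furongian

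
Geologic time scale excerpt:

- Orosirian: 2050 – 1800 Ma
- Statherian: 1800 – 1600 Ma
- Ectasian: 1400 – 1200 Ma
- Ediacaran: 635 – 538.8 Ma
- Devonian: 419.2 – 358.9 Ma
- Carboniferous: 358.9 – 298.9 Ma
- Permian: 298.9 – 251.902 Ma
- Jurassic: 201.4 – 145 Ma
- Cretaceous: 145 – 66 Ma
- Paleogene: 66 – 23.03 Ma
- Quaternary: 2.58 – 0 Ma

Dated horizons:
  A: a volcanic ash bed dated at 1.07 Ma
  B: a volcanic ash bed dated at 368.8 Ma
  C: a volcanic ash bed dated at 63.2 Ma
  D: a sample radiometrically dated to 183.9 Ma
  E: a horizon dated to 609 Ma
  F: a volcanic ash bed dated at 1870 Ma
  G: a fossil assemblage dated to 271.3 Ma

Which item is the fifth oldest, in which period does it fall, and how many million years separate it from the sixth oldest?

Larger Ma means older, so oldest first: F 1870 > E 609 > B 368.8 > G 271.3 > D 183.9 > C 63.2 > A 1.07.
Counting 5 along gives D (183.9 Ma); the excerpt puts that inside the Jurassic, 201.4–145 Ma.
Next in line is C (63.2 Ma), and 183.9 − 63.2 = 120.7 Myr.

D, in the Jurassic; 120.7 million years to C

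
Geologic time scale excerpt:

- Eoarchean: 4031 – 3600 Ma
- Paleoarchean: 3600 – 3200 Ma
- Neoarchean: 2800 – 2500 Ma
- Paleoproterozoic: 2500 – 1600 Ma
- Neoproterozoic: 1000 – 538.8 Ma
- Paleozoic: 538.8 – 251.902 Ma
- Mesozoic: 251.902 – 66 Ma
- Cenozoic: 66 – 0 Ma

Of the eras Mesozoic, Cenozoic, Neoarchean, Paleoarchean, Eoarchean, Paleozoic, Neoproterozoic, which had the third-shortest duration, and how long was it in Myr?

Start − end for each: Mesozoic 251.902 − 66 = 185.902; Cenozoic 66 − 0 = 66; Neoarchean 2800 − 2500 = 300; Paleoarchean 3600 − 3200 = 400; Eoarchean 4031 − 3600 = 431; Paleozoic 538.8 − 251.902 = 286.898; Neoproterozoic 1000 − 538.8 = 461.2.
Ranking these from shortest: Cenozoic < Mesozoic < Paleozoic < Neoarchean < Paleoarchean < Eoarchean < Neoproterozoic.
Position 3 in that ranking is Paleozoic, which lasted 286.898 Myr.

Paleozoic, 286.898 million years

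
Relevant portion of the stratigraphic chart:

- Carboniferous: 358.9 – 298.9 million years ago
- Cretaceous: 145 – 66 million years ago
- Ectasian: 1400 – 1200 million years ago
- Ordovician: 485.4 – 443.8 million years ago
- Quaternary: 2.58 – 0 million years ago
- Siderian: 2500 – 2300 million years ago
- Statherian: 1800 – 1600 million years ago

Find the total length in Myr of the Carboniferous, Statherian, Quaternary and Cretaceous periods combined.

341.58 million years

Duration is start − end for each: (358.9 − 298.9) + (1800 − 1600) + (2.58 − 0) + (145 − 66).
That is 60 + 200 + 2.58 + 79, which totals 341.58 million years.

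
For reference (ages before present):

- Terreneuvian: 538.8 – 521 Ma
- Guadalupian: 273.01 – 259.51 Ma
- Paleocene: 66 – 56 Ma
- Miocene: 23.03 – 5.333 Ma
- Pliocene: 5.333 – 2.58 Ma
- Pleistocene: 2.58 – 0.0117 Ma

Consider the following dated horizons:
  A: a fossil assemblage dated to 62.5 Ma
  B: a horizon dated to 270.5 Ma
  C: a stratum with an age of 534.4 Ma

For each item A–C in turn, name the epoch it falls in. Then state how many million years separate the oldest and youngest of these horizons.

Match each age against the start–end ranges in the excerpt: A = 62.5 Ma → Paleocene (66–56); B = 270.5 Ma → Guadalupian (273.01–259.51); C = 534.4 Ma → Terreneuvian (538.8–521).
The largest age is 534.4 Ma and the smallest is 62.5 Ma; their difference is 471.9 Myr.

A — Paleocene; B — Guadalupian; C — Terreneuvian; span 471.9 million years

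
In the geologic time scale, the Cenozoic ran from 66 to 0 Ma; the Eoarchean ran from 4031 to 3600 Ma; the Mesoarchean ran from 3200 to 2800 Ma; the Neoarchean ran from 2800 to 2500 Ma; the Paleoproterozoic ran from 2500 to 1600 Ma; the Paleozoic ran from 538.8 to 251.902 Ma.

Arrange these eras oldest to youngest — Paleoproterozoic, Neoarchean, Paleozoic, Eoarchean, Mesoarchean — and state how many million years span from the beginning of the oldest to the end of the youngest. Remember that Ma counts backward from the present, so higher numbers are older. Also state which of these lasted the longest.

Start ages (Ma): Eoarchean 4031, Mesoarchean 3200, Neoarchean 2800, Paleoproterozoic 2500, Paleozoic 538.8.
Ordered oldest to youngest: Eoarchean, Mesoarchean, Neoarchean, Paleoproterozoic, Paleozoic.
Span = 4031 − 251.902 = 3779.098 Myr.
Durations: Paleoproterozoic 900, Neoarchean 300, Eoarchean 431, Mesoarchean 400, Paleozoic 286.898 → longest is Paleoproterozoic (900 Myr).

Eoarchean, Mesoarchean, Neoarchean, Paleoproterozoic, Paleozoic; total span 3779.098 Myr; longest is Paleoproterozoic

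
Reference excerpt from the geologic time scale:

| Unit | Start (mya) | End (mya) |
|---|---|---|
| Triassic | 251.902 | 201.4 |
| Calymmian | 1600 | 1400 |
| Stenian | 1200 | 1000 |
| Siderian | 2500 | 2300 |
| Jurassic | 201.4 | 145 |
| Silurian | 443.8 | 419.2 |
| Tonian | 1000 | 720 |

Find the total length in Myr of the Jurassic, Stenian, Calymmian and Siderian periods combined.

656.4 million years

Duration is start − end for each: (201.4 − 145) + (1200 − 1000) + (1600 − 1400) + (2500 − 2300).
That is 56.4 + 200 + 200 + 200, which totals 656.4 million years.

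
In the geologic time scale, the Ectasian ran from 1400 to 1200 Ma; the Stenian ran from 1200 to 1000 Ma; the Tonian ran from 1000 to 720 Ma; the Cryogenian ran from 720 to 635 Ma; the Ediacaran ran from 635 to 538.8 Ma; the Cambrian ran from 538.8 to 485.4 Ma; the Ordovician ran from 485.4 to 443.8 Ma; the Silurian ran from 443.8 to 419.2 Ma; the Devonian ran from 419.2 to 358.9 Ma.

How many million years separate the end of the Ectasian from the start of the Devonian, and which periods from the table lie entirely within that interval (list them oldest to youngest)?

780.8 million years; Stenian, Tonian, Cryogenian, Ediacaran, Cambrian, Ordovician, Silurian

End of Ectasian = 1200 Ma; start of Devonian = 419.2 Ma.
Gap = 1200 − 419.2 = 780.8 Myr.
Periods wholly inside 1200–419.2 Ma: Stenian (1200–1000), Tonian (1000–720), Cryogenian (720–635), Ediacaran (635–538.8), Cambrian (538.8–485.4), Ordovician (485.4–443.8), Silurian (443.8–419.2).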